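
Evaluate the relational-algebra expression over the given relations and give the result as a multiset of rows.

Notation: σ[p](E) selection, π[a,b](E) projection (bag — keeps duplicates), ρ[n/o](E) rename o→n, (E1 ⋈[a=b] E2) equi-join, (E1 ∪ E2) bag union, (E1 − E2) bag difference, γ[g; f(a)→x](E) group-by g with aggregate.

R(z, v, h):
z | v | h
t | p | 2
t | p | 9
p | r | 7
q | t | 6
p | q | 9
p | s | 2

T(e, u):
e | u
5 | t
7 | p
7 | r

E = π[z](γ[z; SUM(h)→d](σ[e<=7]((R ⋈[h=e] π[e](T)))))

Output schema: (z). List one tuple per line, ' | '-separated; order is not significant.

Row counts bottom-up:
  R → 6
  T → 3
  π[e](T) → 3
  (R ⋈[h=e] π[e](T)) → 2
  σ[e<=7]((R ⋈[h=e] π[e](T))) → 2
  γ[z; SUM(h)→d](σ[e<=7]((R ⋈[h=e] π[e](T)))) → 1
  π[z](γ[z; SUM(h)→d](σ[e<=7]((R ⋈[h=e] π[e](T))))) → 1

== RESULT ==
z
p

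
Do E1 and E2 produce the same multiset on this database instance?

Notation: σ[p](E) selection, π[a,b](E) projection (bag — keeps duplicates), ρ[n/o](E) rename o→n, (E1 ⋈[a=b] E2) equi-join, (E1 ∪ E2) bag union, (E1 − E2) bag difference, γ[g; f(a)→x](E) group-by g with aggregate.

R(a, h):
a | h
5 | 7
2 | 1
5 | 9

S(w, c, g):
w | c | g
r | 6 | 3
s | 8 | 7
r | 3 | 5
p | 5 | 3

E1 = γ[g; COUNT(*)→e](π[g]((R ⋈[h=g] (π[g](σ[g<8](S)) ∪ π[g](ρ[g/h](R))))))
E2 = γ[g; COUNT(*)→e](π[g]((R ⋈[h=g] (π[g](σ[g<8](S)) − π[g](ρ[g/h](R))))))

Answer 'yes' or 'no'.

E1 per-node cardinality:
  R → 3
  S → 4
  σ[g<8](S) → 4
  π[g](σ[g<8](S)) → 4
  R → 3
  ρ[g/h](R) → 3
  π[g](ρ[g/h](R)) → 3
  (π[g](σ[g<8](S)) ∪ π[g](ρ[g/h](R))) → 7
  (R ⋈[h=g] (π[g](σ[g<8](S)) ∪ π[g](ρ[g/h](R)))) → 4
  π[g]((R ⋈[h=g] (π[g](σ[g<8](S)) ∪ π[g](ρ[g/h](R))))) → 4
  γ[g; COUNT(*)→e](π[g]((R ⋈[h=g] (π[g](σ[g<8](S)) ∪ π[g](ρ[g/h](R)))))) → 3
E2 per-node cardinality:
  R → 3
  S → 4
  σ[g<8](S) → 4
  π[g](σ[g<8](S)) → 4
  R → 3
  ρ[g/h](R) → 3
  π[g](ρ[g/h](R)) → 3
  (π[g](σ[g<8](S)) − π[g](ρ[g/h](R))) → 3
  (R ⋈[h=g] (π[g](σ[g<8](S)) − π[g](ρ[g/h](R)))) → 0
  π[g]((R ⋈[h=g] (π[g](σ[g<8](S)) − π[g](ρ[g/h](R))))) → 0
  γ[g; COUNT(*)→e](π[g]((R ⋈[h=g] (π[g](σ[g<8](S)) − π[g](ρ[g/h](R)))))) → 0

E1 result:
g | e
1 | 1
7 | 2
9 | 1
E2 result:
g | e
(0 rows)
Witness: (1, 1) appears 1× in E1 but 0× in E2.

no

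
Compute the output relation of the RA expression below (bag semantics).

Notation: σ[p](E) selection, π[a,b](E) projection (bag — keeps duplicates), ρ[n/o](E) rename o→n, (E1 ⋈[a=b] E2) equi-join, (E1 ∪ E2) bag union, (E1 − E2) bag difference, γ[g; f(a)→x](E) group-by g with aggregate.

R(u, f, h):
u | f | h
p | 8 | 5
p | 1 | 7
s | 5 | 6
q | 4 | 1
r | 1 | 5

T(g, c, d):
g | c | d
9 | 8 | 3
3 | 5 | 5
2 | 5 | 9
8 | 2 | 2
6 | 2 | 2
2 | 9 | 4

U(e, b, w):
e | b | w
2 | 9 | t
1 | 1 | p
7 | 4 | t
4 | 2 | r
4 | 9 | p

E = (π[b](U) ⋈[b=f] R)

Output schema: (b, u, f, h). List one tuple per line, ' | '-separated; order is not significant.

Per-node cardinality:
  U → 5
  π[b](U) → 5
  R → 5
  (π[b](U) ⋈[b=f] R) → 3

== RESULT ==
b | u | f | h
1 | p | 1 | 7
1 | r | 1 | 5
4 | q | 4 | 1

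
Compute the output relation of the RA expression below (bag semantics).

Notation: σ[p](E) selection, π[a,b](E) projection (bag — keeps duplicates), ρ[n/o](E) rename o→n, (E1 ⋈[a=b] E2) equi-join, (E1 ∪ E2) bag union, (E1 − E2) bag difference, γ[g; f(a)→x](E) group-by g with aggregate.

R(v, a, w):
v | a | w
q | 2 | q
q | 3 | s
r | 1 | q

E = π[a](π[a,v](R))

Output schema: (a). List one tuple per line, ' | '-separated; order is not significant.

Per-node cardinality:
  R → 3
  π[a,v](R) → 3
  π[a](π[a,v](R)) → 3

== RESULT ==
a
1
2
3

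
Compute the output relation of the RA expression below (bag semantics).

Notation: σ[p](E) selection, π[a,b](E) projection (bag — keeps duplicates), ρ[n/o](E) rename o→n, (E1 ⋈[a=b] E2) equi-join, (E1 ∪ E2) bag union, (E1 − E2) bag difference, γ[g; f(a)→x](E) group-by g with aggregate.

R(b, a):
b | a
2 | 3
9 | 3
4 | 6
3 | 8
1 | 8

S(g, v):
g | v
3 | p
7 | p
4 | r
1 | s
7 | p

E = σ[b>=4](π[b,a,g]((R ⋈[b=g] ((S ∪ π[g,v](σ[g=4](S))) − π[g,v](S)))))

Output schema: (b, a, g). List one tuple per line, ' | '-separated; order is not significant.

Stepwise |·|:
  R → 5
  S → 5
  S → 5
  σ[g=4](S) → 1
  π[g,v](σ[g=4](S)) → 1
  (S ∪ π[g,v](σ[g=4](S))) → 6
  S → 5
  π[g,v](S) → 5
  ((S ∪ π[g,v](σ[g=4](S))) − π[g,v](S)) → 1
  (R ⋈[b=g] ((S ∪ π[g,v](σ[g=4](S))) − π[g,v](S))) → 1
  π[b,a,g]((R ⋈[b=g] ((S ∪ π[g,v](σ[g=4](S))) − π[g,v](S)))) → 1
  σ[b>=4](π[b,a,g]((R ⋈[b=g] ((S ∪ π[g,v](σ[g=4](S))) − π[g,v](S))))) → 1

== RESULT ==
b | a | g
4 | 6 | 4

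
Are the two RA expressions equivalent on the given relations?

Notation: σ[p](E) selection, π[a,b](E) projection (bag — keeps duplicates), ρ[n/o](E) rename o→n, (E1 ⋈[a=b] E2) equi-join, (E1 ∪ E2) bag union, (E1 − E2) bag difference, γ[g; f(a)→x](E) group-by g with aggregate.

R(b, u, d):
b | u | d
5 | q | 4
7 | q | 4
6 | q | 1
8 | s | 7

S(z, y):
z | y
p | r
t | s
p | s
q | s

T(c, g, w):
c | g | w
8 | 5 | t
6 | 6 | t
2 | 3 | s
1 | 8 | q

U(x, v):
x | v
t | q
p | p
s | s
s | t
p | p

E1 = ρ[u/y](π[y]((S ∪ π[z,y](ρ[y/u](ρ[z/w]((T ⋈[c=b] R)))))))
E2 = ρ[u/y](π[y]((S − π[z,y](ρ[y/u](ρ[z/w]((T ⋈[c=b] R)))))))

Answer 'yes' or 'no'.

E1 subexpression sizes:
  S → 4
  T → 4
  R → 4
  (T ⋈[c=b] R) → 2
  ρ[z/w]((T ⋈[c=b] R)) → 2
  ρ[y/u](ρ[z/w]((T ⋈[c=b] R))) → 2
  π[z,y](ρ[y/u](ρ[z/w]((T ⋈[c=b] R)))) → 2
  (S ∪ π[z,y](ρ[y/u](ρ[z/w]((T ⋈[c=b] R))))) → 6
  π[y]((S ∪ π[z,y](ρ[y/u](ρ[z/w]((T ⋈[c=b] R)))))) → 6
  ρ[u/y](π[y]((S ∪ π[z,y](ρ[y/u](ρ[z/w]((T ⋈[c=b] R))))))) → 6
E2 subexpression sizes:
  S → 4
  T → 4
  R → 4
  (T ⋈[c=b] R) → 2
  ρ[z/w]((T ⋈[c=b] R)) → 2
  ρ[y/u](ρ[z/w]((T ⋈[c=b] R))) → 2
  π[z,y](ρ[y/u](ρ[z/w]((T ⋈[c=b] R)))) → 2
  (S − π[z,y](ρ[y/u](ρ[z/w]((T ⋈[c=b] R))))) → 3
  π[y]((S − π[z,y](ρ[y/u](ρ[z/w]((T ⋈[c=b] R)))))) → 3
  ρ[u/y](π[y]((S − π[z,y](ρ[y/u](ρ[z/w]((T ⋈[c=b] R))))))) → 3

E1 result:
u
q
r
s
s
s
s
E2 result:
u
r
s
s
Witness: ('s',) appears 4× in E1 but 2× in E2.

no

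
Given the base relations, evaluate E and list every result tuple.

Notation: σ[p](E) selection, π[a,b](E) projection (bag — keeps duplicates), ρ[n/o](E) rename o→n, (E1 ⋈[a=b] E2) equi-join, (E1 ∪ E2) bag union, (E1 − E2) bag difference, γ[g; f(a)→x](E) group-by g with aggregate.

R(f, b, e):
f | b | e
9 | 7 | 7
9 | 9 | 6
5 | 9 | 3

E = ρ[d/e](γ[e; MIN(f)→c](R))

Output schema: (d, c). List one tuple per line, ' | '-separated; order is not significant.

Stepwise |·|:
  R → 3
  γ[e; MIN(f)→c](R) → 3
  ρ[d/e](γ[e; MIN(f)→c](R)) → 3

== RESULT ==
d | c
3 | 5
6 | 9
7 | 9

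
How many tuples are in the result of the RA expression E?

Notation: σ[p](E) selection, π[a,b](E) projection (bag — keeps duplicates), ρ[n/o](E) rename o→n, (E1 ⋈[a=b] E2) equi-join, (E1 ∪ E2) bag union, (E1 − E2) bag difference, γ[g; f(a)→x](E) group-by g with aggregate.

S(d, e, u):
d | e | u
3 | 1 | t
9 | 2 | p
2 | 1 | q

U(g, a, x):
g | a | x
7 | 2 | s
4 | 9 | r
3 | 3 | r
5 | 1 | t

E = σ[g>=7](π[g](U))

Stepwise |·|:
  U → 4
  π[g](U) → 4
  σ[g>=7](π[g](U)) → 1

|E| = 1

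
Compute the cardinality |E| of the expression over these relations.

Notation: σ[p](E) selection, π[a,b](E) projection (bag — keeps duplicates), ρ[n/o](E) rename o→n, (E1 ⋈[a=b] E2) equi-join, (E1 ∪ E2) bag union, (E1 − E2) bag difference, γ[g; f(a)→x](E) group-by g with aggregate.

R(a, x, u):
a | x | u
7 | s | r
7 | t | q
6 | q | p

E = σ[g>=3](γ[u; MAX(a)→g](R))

Stepwise |·|:
  R → 3
  γ[u; MAX(a)→g](R) → 3
  σ[g>=3](γ[u; MAX(a)→g](R)) → 3

|E| = 3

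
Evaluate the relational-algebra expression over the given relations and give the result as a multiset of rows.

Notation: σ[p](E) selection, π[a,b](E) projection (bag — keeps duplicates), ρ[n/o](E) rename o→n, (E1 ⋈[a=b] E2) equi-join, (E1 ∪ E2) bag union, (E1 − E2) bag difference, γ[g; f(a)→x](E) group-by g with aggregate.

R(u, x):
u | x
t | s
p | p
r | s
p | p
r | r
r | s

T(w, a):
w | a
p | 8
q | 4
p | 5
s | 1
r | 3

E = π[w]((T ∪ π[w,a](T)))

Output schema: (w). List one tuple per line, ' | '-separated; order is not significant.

Stepwise |·|:
  T → 5
  T → 5
  π[w,a](T) → 5
  (T ∪ π[w,a](T)) → 10
  π[w]((T ∪ π[w,a](T))) → 10

== RESULT ==
w
p
p
p
p
q
q
r
r
s
s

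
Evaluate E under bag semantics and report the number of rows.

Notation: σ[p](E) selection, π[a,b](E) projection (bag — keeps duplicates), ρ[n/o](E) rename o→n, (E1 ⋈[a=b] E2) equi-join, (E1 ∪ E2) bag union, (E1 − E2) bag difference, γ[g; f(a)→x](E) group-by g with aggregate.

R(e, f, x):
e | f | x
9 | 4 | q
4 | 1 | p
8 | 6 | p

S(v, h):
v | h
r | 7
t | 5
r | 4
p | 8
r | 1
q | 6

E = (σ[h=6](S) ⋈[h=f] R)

Stepwise |·|:
  S → 6
  σ[h=6](S) → 1
  R → 3
  (σ[h=6](S) ⋈[h=f] R) → 1

|E| = 1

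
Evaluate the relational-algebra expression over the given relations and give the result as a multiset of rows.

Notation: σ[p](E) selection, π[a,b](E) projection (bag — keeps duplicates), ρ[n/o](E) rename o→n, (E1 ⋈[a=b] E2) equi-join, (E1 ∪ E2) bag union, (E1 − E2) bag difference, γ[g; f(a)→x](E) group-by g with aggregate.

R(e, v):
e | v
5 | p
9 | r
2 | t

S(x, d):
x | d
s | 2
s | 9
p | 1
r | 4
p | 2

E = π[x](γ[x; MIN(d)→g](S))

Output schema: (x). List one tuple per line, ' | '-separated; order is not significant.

Per-node cardinality:
  S → 5
  γ[x; MIN(d)→g](S) → 3
  π[x](γ[x; MIN(d)→g](S)) → 3

== RESULT ==
x
p
r
s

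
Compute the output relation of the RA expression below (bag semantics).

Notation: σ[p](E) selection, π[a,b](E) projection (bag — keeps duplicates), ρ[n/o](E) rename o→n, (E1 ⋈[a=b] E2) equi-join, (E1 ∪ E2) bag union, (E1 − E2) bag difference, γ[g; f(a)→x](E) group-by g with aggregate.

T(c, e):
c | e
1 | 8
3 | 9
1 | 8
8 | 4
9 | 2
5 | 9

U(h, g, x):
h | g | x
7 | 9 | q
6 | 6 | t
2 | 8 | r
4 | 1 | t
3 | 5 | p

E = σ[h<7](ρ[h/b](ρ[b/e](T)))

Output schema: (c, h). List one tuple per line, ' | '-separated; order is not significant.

Subexpression sizes:
  T → 6
  ρ[b/e](T) → 6
  ρ[h/b](ρ[b/e](T)) → 6
  σ[h<7](ρ[h/b](ρ[b/e](T))) → 2

== RESULT ==
c | h
8 | 4
9 | 2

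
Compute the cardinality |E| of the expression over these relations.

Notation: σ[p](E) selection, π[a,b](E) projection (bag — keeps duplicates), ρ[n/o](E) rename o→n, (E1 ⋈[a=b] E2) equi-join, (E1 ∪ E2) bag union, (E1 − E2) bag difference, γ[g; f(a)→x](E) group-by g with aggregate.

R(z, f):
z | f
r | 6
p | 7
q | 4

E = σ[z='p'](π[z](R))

Per-node cardinality:
  R → 3
  π[z](R) → 3
  σ[z='p'](π[z](R)) → 1

|E| = 1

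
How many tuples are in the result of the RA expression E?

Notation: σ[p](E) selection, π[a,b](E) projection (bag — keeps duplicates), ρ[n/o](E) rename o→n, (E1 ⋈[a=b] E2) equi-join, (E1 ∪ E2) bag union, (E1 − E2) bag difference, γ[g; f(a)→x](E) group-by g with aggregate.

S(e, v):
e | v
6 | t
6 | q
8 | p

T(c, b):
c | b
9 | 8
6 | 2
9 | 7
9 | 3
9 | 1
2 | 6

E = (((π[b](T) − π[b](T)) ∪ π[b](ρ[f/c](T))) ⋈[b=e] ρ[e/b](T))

Row counts bottom-up:
  T → 6
  π[b](T) → 6
  T → 6
  π[b](T) → 6
  (π[b](T) − π[b](T)) → 0
  T → 6
  ρ[f/c](T) → 6
  π[b](ρ[f/c](T)) → 6
  ((π[b](T) − π[b](T)) ∪ π[b](ρ[f/c](T))) → 6
  T → 6
  ρ[e/b](T) → 6
  (((π[b](T) − π[b](T)) ∪ π[b](ρ[f/c](T))) ⋈[b=e] ρ[e/b](T)) → 6

|E| = 6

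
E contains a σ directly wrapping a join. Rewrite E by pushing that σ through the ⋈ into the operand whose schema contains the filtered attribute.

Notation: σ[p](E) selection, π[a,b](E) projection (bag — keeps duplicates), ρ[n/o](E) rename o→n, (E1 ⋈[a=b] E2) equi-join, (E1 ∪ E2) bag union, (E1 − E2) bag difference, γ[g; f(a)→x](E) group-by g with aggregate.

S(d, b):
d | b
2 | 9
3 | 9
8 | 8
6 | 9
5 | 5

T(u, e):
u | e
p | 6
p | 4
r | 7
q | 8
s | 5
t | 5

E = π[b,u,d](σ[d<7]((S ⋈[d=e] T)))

σ filters on d, owned by the left side.
E' = π[b,u,d]((σ[d<7](S) ⋈[d=e] T))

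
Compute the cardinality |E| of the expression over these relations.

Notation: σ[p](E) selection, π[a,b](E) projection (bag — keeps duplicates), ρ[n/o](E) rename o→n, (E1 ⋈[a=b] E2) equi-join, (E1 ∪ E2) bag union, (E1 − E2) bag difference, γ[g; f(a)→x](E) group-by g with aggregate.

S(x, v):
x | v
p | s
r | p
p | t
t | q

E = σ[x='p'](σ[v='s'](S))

Row counts bottom-up:
  S → 4
  σ[v='s'](S) → 1
  σ[x='p'](σ[v='s'](S)) → 1

|E| = 1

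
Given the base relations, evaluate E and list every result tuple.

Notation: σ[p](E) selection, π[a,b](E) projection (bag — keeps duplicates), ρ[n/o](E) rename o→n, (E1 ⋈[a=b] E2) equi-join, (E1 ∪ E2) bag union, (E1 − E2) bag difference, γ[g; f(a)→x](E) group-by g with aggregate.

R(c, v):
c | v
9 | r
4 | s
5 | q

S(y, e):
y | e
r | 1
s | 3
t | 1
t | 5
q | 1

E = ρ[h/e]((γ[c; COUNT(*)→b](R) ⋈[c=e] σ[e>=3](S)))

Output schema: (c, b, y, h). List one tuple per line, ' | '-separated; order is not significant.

Stepwise |·|:
  R → 3
  γ[c; COUNT(*)→b](R) → 3
  S → 5
  σ[e>=3](S) → 2
  (γ[c; COUNT(*)→b](R) ⋈[c=e] σ[e>=3](S)) → 1
  ρ[h/e]((γ[c; COUNT(*)→b](R) ⋈[c=e] σ[e>=3](S))) → 1

== RESULT ==
c | b | y | h
5 | 1 | t | 5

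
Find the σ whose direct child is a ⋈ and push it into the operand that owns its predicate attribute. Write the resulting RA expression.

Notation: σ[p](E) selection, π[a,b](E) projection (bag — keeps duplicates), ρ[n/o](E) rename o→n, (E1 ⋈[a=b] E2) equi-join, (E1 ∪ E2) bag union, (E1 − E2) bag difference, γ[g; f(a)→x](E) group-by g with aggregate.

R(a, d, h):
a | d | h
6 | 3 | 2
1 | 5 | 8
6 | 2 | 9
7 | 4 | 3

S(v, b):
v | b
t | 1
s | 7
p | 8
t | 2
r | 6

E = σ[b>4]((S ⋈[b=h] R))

σ filters on b, owned by the left side.
E' = (σ[b>4](S) ⋈[b=h] R)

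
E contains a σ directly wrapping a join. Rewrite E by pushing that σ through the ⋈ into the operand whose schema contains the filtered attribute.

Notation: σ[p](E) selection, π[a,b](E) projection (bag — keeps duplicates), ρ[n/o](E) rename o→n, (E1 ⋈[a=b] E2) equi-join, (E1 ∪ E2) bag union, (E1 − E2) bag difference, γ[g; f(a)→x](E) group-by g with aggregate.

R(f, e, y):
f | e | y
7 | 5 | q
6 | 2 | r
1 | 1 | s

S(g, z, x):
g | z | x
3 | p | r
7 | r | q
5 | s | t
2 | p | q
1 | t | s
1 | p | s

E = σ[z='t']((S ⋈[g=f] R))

σ filters on z, owned by the left side.
E' = (σ[z='t'](S) ⋈[g=f] R)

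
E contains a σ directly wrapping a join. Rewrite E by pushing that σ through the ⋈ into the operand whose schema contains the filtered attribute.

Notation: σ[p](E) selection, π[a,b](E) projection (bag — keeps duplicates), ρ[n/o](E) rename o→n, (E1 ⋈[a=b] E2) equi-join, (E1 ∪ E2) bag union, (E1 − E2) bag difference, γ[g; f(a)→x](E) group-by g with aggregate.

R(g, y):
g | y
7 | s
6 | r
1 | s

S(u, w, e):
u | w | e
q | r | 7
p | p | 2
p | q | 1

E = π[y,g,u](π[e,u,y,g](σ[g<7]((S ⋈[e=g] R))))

σ filters on g, owned by the right side.
E' = π[y,g,u](π[e,u,y,g]((S ⋈[e=g] σ[g<7](R))))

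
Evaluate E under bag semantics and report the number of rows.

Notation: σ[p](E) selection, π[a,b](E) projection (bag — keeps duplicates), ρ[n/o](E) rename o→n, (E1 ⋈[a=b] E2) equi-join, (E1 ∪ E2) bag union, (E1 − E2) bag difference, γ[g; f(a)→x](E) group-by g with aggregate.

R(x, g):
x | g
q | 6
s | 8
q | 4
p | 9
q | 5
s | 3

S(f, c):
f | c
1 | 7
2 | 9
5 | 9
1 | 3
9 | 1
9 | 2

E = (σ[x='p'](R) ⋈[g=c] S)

Subexpression sizes:
  R → 6
  σ[x='p'](R) → 1
  S → 6
  (σ[x='p'](R) ⋈[g=c] S) → 2

|E| = 2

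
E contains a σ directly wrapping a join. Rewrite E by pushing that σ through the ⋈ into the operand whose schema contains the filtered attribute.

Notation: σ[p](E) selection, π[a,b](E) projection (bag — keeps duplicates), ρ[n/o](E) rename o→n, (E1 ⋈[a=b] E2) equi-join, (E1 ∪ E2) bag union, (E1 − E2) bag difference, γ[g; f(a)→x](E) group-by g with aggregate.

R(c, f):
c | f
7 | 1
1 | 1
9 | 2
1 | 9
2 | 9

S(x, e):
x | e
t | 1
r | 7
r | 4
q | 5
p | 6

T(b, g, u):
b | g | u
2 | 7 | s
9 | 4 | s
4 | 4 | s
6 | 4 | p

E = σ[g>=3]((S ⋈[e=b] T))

σ filters on g, owned by the right side.
E' = (S ⋈[e=b] σ[g>=3](T))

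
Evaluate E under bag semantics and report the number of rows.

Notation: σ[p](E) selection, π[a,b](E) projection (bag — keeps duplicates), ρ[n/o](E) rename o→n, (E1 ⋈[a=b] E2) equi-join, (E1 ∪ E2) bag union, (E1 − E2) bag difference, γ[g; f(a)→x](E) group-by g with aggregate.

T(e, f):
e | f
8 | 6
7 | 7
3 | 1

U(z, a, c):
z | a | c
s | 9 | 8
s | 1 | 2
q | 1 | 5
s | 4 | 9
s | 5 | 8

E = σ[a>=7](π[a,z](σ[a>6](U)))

Subexpression sizes:
  U → 5
  σ[a>6](U) → 1
  π[a,z](σ[a>6](U)) → 1
  σ[a>=7](π[a,z](σ[a>6](U))) → 1

|E| = 1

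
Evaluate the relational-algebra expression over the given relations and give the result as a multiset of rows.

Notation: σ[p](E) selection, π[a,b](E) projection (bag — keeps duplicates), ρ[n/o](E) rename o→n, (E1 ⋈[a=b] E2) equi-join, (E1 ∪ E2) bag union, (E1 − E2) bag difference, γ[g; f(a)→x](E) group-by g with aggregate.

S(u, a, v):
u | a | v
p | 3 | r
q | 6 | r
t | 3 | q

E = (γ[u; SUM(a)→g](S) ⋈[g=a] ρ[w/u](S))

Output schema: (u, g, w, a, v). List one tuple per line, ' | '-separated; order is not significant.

Per-node cardinality:
  S → 3
  γ[u; SUM(a)→g](S) → 3
  S → 3
  ρ[w/u](S) → 3
  (γ[u; SUM(a)→g](S) ⋈[g=a] ρ[w/u](S)) → 5

== RESULT ==
u | g | w | a | v
p | 3 | p | 3 | r
p | 3 | t | 3 | q
q | 6 | q | 6 | r
t | 3 | p | 3 | r
t | 3 | t | 3 | q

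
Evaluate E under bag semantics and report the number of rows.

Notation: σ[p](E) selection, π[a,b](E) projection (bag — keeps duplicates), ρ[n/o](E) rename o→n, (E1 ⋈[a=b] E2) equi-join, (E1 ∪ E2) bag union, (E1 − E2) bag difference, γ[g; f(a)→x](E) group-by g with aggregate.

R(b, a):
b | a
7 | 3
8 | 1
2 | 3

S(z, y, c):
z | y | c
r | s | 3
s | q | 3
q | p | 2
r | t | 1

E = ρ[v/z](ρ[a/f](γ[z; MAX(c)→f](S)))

Per-node cardinality:
  S → 4
  γ[z; MAX(c)→f](S) → 3
  ρ[a/f](γ[z; MAX(c)→f](S)) → 3
  ρ[v/z](ρ[a/f](γ[z; MAX(c)→f](S))) → 3

|E| = 3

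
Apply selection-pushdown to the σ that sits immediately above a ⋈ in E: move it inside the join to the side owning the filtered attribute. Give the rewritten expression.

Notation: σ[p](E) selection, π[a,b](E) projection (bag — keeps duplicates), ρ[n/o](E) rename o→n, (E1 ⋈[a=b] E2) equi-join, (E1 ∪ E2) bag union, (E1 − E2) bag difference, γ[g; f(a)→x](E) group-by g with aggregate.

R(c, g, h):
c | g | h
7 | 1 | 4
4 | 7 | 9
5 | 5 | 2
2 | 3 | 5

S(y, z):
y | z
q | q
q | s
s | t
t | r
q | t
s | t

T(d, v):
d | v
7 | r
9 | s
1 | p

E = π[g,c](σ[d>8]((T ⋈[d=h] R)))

σ filters on d, owned by the left side.
E' = π[g,c]((σ[d>8](T) ⋈[d=h] R))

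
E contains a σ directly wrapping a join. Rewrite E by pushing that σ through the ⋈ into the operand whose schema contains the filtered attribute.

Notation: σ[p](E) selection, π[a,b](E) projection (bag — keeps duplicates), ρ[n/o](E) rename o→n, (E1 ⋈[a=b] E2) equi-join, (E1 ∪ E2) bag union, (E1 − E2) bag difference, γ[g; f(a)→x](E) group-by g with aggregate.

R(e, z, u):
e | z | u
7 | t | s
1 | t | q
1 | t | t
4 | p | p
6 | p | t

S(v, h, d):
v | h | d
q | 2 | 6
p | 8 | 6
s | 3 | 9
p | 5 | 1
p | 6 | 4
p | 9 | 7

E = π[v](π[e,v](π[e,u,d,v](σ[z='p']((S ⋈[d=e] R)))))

σ filters on z, owned by the right side.
E' = π[v](π[e,v](π[e,u,d,v]((S ⋈[d=e] σ[z='p'](R)))))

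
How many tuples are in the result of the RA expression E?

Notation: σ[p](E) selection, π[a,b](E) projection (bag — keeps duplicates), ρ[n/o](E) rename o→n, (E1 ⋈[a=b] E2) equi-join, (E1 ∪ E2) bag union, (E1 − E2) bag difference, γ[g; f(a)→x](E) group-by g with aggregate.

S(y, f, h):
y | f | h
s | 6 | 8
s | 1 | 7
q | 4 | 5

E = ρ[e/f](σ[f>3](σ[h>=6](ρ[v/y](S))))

Row counts bottom-up:
  S → 3
  ρ[v/y](S) → 3
  σ[h>=6](ρ[v/y](S)) → 2
  σ[f>3](σ[h>=6](ρ[v/y](S))) → 1
  ρ[e/f](σ[f>3](σ[h>=6](ρ[v/y](S)))) → 1

|E| = 1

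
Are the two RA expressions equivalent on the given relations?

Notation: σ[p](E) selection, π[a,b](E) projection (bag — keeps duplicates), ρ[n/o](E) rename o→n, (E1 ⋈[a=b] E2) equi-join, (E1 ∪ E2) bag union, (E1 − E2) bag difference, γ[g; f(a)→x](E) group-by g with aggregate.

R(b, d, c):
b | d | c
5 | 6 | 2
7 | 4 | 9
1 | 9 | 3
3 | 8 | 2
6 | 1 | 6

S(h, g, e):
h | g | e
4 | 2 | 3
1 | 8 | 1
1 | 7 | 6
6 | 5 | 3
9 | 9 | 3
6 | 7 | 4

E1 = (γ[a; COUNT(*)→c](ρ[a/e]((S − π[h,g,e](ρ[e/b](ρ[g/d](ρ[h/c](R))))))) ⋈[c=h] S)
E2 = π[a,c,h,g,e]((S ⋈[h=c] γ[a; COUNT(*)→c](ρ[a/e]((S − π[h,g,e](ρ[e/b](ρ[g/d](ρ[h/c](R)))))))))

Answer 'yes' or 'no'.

E1 per-node cardinality:
  S → 6
  R → 5
  ρ[h/c](R) → 5
  ρ[g/d](ρ[h/c](R)) → 5
  ρ[e/b](ρ[g/d](ρ[h/c](R))) → 5
  π[h,g,e](ρ[e/b](ρ[g/d](ρ[h/c](R)))) → 5
  (S − π[h,g,e](ρ[e/b](ρ[g/d](ρ[h/c](R))))) → 6
  ρ[a/e]((S − π[h,g,e](ρ[e/b](ρ[g/d](ρ[h/c](R)))))) → 6
  γ[a; COUNT(*)→c](ρ[a/e]((S − π[h,g,e](ρ[e/b](ρ[g/d](ρ[h/c](R))))))) → 4
  S → 6
  (γ[a; COUNT(*)→c](ρ[a/e]((S − π[h,g,e](ρ[e/b](ρ[g/d](ρ[h/c](R))))))) ⋈[c=h] S) → 6
E2 per-node cardinality:
  S → 6
  S → 6
  R → 5
  ρ[h/c](R) → 5
  ρ[g/d](ρ[h/c](R)) → 5
  ρ[e/b](ρ[g/d](ρ[h/c](R))) → 5
  π[h,g,e](ρ[e/b](ρ[g/d](ρ[h/c](R)))) → 5
  (S − π[h,g,e](ρ[e/b](ρ[g/d](ρ[h/c](R))))) → 6
  ρ[a/e]((S − π[h,g,e](ρ[e/b](ρ[g/d](ρ[h/c](R)))))) → 6
  γ[a; COUNT(*)→c](ρ[a/e]((S − π[h,g,e](ρ[e/b](ρ[g/d](ρ[h/c](R))))))) → 4
  (S ⋈[h=c] γ[a; COUNT(*)→c](ρ[a/e]((S − π[h,g,e](ρ[e/b](ρ[g/d](ρ[h/c](R)))))))) → 6
  π[a,c,h,g,e]((S ⋈[h=c] γ[a; COUNT(*)→c](ρ[a/e]((S − π[h,g,e](ρ[e/b](ρ[g/d](ρ[h/c](R))))))))) → 6

E1 and E2 produce the same multiset:
a | c | h | g | e
1 | 1 | 1 | 7 | 6
1 | 1 | 1 | 8 | 1
4 | 1 | 1 | 7 | 6
4 | 1 | 1 | 8 | 1
6 | 1 | 1 | 7 | 6
6 | 1 | 1 | 8 | 1

yes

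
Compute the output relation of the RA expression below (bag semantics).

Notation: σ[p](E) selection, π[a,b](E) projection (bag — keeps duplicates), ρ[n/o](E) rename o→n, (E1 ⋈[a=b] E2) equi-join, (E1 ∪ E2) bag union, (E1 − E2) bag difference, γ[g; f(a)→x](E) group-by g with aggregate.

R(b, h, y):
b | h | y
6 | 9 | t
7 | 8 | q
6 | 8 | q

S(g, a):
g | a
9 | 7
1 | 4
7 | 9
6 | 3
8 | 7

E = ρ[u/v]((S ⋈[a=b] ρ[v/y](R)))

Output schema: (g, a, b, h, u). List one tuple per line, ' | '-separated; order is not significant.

Stepwise |·|:
  S → 5
  R → 3
  ρ[v/y](R) → 3
  (S ⋈[a=b] ρ[v/y](R)) → 2
  ρ[u/v]((S ⋈[a=b] ρ[v/y](R))) → 2

== RESULT ==
g | a | b | h | u
8 | 7 | 7 | 8 | q
9 | 7 | 7 | 8 | q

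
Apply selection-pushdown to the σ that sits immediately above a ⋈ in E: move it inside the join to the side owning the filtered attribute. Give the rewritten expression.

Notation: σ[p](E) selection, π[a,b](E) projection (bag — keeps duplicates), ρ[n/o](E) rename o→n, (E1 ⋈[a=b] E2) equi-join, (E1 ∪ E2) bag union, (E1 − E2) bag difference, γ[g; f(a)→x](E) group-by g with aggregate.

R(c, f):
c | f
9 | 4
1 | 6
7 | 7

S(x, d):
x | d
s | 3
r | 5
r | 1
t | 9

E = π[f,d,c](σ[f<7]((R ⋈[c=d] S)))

σ filters on f, owned by the left side.
E' = π[f,d,c]((σ[f<7](R) ⋈[c=d] S))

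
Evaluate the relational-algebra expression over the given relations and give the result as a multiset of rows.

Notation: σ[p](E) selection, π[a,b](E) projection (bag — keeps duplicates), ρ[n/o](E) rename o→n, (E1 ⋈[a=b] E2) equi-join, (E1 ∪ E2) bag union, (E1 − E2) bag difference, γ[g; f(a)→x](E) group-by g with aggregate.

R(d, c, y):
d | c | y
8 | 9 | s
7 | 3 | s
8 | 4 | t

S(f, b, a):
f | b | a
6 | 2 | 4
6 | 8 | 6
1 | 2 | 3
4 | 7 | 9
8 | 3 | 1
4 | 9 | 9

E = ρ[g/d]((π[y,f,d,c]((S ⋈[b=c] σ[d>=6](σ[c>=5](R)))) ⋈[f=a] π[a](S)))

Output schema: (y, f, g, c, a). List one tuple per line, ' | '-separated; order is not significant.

Row counts bottom-up:
  S → 6
  R → 3
  σ[c>=5](R) → 1
  σ[d>=6](σ[c>=5](R)) → 1
  (S ⋈[b=c] σ[d>=6](σ[c>=5](R))) → 1
  π[y,f,d,c]((S ⋈[b=c] σ[d>=6](σ[c>=5](R)))) → 1
  S → 6
  π[a](S) → 6
  (π[y,f,d,c]((S ⋈[b=c] σ[d>=6](σ[c>=5](R)))) ⋈[f=a] π[a](S)) → 1
  ρ[g/d]((π[y,f,d,c]((S ⋈[b=c] σ[d>=6](σ[c>=5](R)))) ⋈[f=a] π[a](S))) → 1

== RESULT ==
y | f | g | c | a
s | 4 | 8 | 9 | 4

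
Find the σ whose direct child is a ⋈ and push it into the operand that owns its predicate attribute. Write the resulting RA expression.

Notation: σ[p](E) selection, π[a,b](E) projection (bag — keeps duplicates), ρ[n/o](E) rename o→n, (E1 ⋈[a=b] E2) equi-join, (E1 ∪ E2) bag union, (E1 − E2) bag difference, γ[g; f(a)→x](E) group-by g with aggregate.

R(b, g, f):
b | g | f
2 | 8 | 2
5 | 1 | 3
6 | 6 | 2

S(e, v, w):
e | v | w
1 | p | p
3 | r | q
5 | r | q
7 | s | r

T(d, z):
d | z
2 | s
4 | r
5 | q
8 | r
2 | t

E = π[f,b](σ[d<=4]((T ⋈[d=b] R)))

σ filters on d, owned by the left side.
E' = π[f,b]((σ[d<=4](T) ⋈[d=b] R))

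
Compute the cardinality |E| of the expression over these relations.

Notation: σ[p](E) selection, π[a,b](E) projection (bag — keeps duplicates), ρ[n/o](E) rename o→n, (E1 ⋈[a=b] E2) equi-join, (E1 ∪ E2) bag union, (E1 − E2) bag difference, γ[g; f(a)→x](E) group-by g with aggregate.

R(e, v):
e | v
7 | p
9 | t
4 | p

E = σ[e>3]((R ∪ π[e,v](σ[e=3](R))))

Stepwise |·|:
  R → 3
  R → 3
  σ[e=3](R) → 0
  π[e,v](σ[e=3](R)) → 0
  (R ∪ π[e,v](σ[e=3](R))) → 3
  σ[e>3]((R ∪ π[e,v](σ[e=3](R)))) → 3

|E| = 3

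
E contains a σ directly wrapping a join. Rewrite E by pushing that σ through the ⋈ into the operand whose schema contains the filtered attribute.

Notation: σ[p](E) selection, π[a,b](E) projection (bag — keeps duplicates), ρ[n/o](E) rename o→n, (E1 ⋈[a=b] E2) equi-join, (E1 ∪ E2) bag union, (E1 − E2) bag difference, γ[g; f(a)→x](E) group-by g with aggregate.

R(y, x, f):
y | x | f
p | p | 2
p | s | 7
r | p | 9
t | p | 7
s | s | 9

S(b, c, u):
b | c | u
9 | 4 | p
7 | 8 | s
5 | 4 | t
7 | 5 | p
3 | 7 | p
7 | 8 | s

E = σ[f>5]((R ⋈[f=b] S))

σ filters on f, owned by the left side.
E' = (σ[f>5](R) ⋈[f=b] S)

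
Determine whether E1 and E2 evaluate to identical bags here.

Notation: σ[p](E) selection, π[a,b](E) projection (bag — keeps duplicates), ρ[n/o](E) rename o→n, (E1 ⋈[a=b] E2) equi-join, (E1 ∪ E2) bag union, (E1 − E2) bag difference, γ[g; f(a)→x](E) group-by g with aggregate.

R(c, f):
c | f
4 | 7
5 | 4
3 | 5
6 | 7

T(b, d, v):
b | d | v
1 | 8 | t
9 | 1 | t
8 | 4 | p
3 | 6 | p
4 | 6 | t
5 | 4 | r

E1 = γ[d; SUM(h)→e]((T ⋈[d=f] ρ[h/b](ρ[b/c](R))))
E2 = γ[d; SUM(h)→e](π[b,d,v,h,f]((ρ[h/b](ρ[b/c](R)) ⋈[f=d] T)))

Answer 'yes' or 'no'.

E1 row counts bottom-up:
  T → 6
  R → 4
  ρ[b/c](R) → 4
  ρ[h/b](ρ[b/c](R)) → 4
  (T ⋈[d=f] ρ[h/b](ρ[b/c](R))) → 2
  γ[d; SUM(h)→e]((T ⋈[d=f] ρ[h/b](ρ[b/c](R)))) → 1
E2 row counts bottom-up:
  R → 4
  ρ[b/c](R) → 4
  ρ[h/b](ρ[b/c](R)) → 4
  T → 6
  (ρ[h/b](ρ[b/c](R)) ⋈[f=d] T) → 2
  π[b,d,v,h,f]((ρ[h/b](ρ[b/c](R)) ⋈[f=d] T)) → 2
  γ[d; SUM(h)→e](π[b,d,v,h,f]((ρ[h/b](ρ[b/c](R)) ⋈[f=d] T))) → 1

E1 and E2 produce the same multiset:
d | e
4 | 10

yes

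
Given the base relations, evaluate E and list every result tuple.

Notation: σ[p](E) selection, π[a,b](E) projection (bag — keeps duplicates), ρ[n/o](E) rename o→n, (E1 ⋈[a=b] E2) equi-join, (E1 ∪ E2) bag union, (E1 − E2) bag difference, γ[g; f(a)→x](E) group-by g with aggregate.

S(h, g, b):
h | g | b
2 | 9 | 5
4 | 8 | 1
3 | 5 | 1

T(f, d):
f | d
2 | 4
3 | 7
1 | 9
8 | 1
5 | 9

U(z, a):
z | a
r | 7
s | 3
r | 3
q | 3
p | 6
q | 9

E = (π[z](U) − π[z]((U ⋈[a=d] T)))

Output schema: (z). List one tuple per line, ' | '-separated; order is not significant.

Row counts bottom-up:
  U → 6
  π[z](U) → 6
  U → 6
  T → 5
  (U ⋈[a=d] T) → 3
  π[z]((U ⋈[a=d] T)) → 3
  (π[z](U) − π[z]((U ⋈[a=d] T))) → 3

== RESULT ==
z
p
r
s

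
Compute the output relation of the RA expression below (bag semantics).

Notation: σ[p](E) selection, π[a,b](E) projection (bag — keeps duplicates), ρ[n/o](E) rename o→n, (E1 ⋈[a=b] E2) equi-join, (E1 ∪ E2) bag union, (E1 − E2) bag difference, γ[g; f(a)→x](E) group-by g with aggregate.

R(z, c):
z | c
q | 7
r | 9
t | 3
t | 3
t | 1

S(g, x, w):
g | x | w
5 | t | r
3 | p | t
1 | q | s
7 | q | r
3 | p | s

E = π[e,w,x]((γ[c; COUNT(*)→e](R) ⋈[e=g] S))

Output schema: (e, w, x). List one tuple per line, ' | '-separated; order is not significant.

Per-node cardinality:
  R → 5
  γ[c; COUNT(*)→e](R) → 4
  S → 5
  (γ[c; COUNT(*)→e](R) ⋈[e=g] S) → 3
  π[e,w,x]((γ[c; COUNT(*)→e](R) ⋈[e=g] S)) → 3

== RESULT ==
e | w | x
1 | s | q
1 | s | q
1 | s | q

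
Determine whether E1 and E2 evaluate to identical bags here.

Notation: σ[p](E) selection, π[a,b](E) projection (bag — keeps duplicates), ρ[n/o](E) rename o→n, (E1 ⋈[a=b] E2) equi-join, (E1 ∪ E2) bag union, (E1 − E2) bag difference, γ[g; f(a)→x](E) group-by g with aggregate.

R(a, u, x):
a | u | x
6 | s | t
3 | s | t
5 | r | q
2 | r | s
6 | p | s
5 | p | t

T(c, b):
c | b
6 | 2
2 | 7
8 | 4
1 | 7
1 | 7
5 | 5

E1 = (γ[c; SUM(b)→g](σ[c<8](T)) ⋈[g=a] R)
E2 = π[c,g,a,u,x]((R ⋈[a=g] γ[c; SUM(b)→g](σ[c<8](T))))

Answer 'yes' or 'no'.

E1 subexpression sizes:
  T → 6
  σ[c<8](T) → 5
  γ[c; SUM(b)→g](σ[c<8](T)) → 4
  R → 6
  (γ[c; SUM(b)→g](σ[c<8](T)) ⋈[g=a] R) → 3
E2 subexpression sizes:
  R → 6
  T → 6
  σ[c<8](T) → 5
  γ[c; SUM(b)→g](σ[c<8](T)) → 4
  (R ⋈[a=g] γ[c; SUM(b)→g](σ[c<8](T))) → 3
  π[c,g,a,u,x]((R ⋈[a=g] γ[c; SUM(b)→g](σ[c<8](T)))) → 3

E1 and E2 produce the same multiset:
c | g | a | u | x
5 | 5 | 5 | p | t
5 | 5 | 5 | r | q
6 | 2 | 2 | r | s

yes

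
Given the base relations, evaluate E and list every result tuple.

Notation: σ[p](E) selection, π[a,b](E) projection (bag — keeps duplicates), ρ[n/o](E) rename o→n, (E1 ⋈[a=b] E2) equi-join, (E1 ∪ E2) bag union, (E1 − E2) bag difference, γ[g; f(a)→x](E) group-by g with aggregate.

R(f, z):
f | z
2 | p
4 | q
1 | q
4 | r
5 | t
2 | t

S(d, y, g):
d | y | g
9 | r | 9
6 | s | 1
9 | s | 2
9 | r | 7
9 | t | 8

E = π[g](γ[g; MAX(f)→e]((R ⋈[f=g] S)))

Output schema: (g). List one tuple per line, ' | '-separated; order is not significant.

Row counts bottom-up:
  R → 6
  S → 5
  (R ⋈[f=g] S) → 3
  γ[g; MAX(f)→e]((R ⋈[f=g] S)) → 2
  π[g](γ[g; MAX(f)→e]((R ⋈[f=g] S))) → 2

== RESULT ==
g
1
2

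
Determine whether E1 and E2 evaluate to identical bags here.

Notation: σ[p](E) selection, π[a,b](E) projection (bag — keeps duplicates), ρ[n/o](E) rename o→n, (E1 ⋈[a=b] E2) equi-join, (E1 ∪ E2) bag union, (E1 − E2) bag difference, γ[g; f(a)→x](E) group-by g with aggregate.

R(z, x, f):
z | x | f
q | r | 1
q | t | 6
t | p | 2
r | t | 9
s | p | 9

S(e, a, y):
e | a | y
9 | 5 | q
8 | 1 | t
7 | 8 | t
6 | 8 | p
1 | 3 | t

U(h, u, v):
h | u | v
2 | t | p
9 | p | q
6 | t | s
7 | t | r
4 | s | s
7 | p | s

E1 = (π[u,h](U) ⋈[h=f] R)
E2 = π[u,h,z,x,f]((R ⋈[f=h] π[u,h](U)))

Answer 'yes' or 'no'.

E1 row counts bottom-up:
  U → 6
  π[u,h](U) → 6
  R → 5
  (π[u,h](U) ⋈[h=f] R) → 4
E2 row counts bottom-up:
  R → 5
  U → 6
  π[u,h](U) → 6
  (R ⋈[f=h] π[u,h](U)) → 4
  π[u,h,z,x,f]((R ⋈[f=h] π[u,h](U))) → 4

E1 and E2 produce the same multiset:
u | h | z | x | f
p | 9 | r | t | 9
p | 9 | s | p | 9
t | 2 | t | p | 2
t | 6 | q | t | 6

yes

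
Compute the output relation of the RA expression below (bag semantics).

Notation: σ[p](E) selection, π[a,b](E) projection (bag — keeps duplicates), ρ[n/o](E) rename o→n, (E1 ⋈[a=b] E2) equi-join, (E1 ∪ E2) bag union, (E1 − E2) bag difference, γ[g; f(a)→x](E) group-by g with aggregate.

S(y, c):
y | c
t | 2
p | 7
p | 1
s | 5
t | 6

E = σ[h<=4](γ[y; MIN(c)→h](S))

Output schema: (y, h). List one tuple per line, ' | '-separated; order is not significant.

Row counts bottom-up:
  S → 5
  γ[y; MIN(c)→h](S) → 3
  σ[h<=4](γ[y; MIN(c)→h](S)) → 2

== RESULT ==
y | h
p | 1
t | 2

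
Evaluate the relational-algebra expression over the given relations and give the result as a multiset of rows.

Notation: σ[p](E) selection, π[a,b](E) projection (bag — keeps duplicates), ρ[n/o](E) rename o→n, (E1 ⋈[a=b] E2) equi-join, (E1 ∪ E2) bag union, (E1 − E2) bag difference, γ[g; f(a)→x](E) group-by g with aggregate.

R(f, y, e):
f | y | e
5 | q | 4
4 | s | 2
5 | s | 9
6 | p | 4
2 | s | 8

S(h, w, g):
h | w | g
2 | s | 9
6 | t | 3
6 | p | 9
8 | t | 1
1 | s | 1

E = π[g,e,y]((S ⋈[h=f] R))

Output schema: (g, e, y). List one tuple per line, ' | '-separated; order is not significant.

Per-node cardinality:
  S → 5
  R → 5
  (S ⋈[h=f] R) → 3
  π[g,e,y]((S ⋈[h=f] R)) → 3

== RESULT ==
g | e | y
3 | 4 | p
9 | 4 | p
9 | 8 | s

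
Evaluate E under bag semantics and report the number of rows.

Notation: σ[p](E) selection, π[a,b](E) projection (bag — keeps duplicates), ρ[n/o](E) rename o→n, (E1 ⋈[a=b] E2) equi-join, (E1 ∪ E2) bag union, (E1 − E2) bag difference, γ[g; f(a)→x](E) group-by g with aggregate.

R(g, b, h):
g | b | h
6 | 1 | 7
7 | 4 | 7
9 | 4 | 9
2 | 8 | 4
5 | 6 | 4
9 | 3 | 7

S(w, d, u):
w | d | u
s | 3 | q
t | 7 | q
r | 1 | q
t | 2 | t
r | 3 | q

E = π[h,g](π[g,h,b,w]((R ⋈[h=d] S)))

Per-node cardinality:
  R → 6
  S → 5
  (R ⋈[h=d] S) → 3
  π[g,h,b,w]((R ⋈[h=d] S)) → 3
  π[h,g](π[g,h,b,w]((R ⋈[h=d] S))) → 3

|E| = 3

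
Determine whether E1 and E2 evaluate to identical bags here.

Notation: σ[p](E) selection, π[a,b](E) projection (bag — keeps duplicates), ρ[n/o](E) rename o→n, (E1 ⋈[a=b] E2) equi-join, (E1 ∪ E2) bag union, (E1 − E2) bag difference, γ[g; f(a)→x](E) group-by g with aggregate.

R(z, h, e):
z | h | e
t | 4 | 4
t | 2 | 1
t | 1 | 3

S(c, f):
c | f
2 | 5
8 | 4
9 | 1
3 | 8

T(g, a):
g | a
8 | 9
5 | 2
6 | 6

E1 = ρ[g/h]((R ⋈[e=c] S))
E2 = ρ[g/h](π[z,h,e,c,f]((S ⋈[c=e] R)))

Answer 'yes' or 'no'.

E1 row counts bottom-up:
  R → 3
  S → 4
  (R ⋈[e=c] S) → 1
  ρ[g/h]((R ⋈[e=c] S)) → 1
E2 row counts bottom-up:
  S → 4
  R → 3
  (S ⋈[c=e] R) → 1
  π[z,h,e,c,f]((S ⋈[c=e] R)) → 1
  ρ[g/h](π[z,h,e,c,f]((S ⋈[c=e] R))) → 1

E1 and E2 produce the same multiset:
z | g | e | c | f
t | 1 | 3 | 3 | 8

yes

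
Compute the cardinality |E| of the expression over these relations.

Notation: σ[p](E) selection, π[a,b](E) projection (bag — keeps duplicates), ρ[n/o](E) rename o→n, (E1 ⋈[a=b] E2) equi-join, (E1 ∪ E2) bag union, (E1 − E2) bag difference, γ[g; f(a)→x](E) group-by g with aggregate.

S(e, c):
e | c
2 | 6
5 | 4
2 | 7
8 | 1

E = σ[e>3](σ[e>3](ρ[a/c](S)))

Stepwise |·|:
  S → 4
  ρ[a/c](S) → 4
  σ[e>3](ρ[a/c](S)) → 2
  σ[e>3](σ[e>3](ρ[a/c](S))) → 2

|E| = 2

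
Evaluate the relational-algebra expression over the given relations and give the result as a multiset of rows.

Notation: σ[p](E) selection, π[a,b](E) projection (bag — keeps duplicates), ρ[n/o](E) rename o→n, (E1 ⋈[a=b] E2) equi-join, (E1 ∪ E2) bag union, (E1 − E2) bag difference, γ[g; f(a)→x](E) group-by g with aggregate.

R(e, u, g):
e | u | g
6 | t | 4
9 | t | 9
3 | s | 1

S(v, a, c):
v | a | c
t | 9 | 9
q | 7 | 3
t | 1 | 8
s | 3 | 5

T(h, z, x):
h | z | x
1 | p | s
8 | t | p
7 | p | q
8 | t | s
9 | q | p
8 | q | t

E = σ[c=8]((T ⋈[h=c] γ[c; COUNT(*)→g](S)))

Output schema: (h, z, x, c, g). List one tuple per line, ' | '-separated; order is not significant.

Subexpression sizes:
  T → 6
  S → 4
  γ[c; COUNT(*)→g](S) → 4
  (T ⋈[h=c] γ[c; COUNT(*)→g](S)) → 4
  σ[c=8]((T ⋈[h=c] γ[c; COUNT(*)→g](S))) → 3

== RESULT ==
h | z | x | c | g
8 | q | t | 8 | 1
8 | t | p | 8 | 1
8 | t | s | 8 | 1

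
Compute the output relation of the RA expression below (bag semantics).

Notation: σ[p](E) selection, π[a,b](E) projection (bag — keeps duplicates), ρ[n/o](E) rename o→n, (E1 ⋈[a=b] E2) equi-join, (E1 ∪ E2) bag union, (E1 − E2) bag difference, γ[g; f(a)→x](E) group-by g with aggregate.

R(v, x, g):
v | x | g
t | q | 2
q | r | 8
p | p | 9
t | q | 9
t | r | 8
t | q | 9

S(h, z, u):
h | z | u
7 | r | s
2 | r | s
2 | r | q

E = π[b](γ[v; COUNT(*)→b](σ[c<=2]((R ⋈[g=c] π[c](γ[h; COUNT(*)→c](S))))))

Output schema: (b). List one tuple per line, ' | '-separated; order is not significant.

Stepwise |·|:
  R → 6
  S → 3
  γ[h; COUNT(*)→c](S) → 2
  π[c](γ[h; COUNT(*)→c](S)) → 2
  (R ⋈[g=c] π[c](γ[h; COUNT(*)→c](S))) → 1
  σ[c<=2]((R ⋈[g=c] π[c](γ[h; COUNT(*)→c](S)))) → 1
  γ[v; COUNT(*)→b](σ[c<=2]((R ⋈[g=c] π[c](γ[h; COUNT(*)→c](S))))) → 1
  π[b](γ[v; COUNT(*)→b](σ[c<=2]((R ⋈[g=c] π[c](γ[h; COUNT(*)→c](S)))))) → 1

== RESULT ==
b
1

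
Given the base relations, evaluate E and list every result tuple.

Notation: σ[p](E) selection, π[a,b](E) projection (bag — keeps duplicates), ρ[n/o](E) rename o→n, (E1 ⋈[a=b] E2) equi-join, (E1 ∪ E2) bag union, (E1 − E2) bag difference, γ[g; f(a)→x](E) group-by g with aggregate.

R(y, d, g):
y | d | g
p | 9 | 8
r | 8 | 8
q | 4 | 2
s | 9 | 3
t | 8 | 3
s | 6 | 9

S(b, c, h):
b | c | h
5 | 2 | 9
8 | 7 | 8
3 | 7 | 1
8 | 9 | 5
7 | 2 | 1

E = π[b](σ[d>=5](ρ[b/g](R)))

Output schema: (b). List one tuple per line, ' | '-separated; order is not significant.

Stepwise |·|:
  R → 6
  ρ[b/g](R) → 6
  σ[d>=5](ρ[b/g](R)) → 5
  π[b](σ[d>=5](ρ[b/g](R))) → 5

== RESULT ==
b
3
3
8
8
9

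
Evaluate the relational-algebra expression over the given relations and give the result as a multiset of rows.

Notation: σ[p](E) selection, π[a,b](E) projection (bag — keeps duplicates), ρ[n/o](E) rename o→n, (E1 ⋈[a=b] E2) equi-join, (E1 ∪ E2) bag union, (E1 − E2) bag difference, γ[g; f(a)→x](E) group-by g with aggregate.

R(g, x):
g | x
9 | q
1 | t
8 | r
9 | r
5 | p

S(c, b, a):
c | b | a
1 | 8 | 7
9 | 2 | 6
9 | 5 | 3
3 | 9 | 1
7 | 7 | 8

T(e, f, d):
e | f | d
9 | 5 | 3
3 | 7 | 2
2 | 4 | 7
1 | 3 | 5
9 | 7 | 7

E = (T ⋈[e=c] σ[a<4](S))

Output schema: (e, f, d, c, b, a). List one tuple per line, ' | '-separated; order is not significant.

Stepwise |·|:
  T → 5
  S → 5
  σ[a<4](S) → 2
  (T ⋈[e=c] σ[a<4](S)) → 3

== RESULT ==
e | f | d | c | b | a
3 | 7 | 2 | 3 | 9 | 1
9 | 5 | 3 | 9 | 5 | 3
9 | 7 | 7 | 9 | 5 | 3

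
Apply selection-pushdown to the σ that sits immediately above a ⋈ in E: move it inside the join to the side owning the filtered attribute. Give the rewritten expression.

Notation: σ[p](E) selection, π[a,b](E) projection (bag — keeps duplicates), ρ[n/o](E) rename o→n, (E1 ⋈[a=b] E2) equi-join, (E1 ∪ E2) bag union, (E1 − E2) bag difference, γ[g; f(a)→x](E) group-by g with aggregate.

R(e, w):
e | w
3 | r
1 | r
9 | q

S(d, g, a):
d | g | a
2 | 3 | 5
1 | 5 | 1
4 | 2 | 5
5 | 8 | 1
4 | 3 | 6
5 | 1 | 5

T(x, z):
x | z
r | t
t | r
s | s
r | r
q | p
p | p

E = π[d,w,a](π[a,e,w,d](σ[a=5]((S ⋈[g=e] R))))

σ filters on a, owned by the left side.
E' = π[d,w,a](π[a,e,w,d]((σ[a=5](S) ⋈[g=e] R)))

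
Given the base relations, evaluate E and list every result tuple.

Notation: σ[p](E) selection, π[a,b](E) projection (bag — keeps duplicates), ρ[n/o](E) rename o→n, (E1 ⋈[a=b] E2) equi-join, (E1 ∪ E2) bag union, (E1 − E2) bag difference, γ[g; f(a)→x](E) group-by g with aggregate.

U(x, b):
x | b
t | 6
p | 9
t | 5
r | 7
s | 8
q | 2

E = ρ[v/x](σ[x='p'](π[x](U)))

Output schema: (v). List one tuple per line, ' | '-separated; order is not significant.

Subexpression sizes:
  U → 6
  π[x](U) → 6
  σ[x='p'](π[x](U)) → 1
  ρ[v/x](σ[x='p'](π[x](U))) → 1

== RESULT ==
v
p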